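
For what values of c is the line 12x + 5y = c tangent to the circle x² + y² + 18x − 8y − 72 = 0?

The line touches the circle iff its distance from (−9, 4) is 13:
|12·(−9) + 5·4 − c| / √169 = 13
|c − (−88)| = 13·13, so c = 81 or c = −257.

c = −257 or c = 81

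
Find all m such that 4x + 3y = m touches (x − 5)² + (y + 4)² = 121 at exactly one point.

The line touches the circle iff its distance from (5, −4) is 11:
|4·5 + 3·(−4) − m| / √25 = 11
|m − (8)| = 11·5, so m = 63 or m = −47.

m = −47 or m = 63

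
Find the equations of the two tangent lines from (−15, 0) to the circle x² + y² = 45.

x − 2y = −15 and x + 2y = −15

A line y − (0) = m(x − (−15)) is tangent when its distance from (0, 0) is 3√5:
(15m − (0))² = 45(m² + 1)
4m² − 1 = 0, so m = 1/2 or m = −1/2.
Through (−15, 0) these give x − 2y = −15 and x + 2y = −15.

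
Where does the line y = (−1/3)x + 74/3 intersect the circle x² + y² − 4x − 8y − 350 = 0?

(5, 23) and (11, 21)

Substitute y = (74 − x)/3:
10x² − 160x + 550 = 0  ⟹  x² − 16x + 55 = 0
x = 11 or x = 5, giving (11, 21) and (5, 23).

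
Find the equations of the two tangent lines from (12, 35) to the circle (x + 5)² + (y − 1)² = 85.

9x − 2y = 38 and 7x − 6y = −126

Write the tangent as mx − y + (35 − m·(12)) = 0 and set its distance from the centre to √85:
[m·(−17) − (−34)]² = 85(m² + 1)
12m² − 68m + 63 = 0, so m = 9/2 or m = 7/6.
With m = 9/2: 9x − 2y = 38. With m = 7/6: 7x − 6y = −126.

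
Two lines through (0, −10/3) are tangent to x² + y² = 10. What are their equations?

x − 3y = 10 and x + 3y = −10

A line y − (−10/3) = m(x − (0)) is tangent when its distance from (0, 0) is √10:
[m·(0) − (10/3)]² = 10(m² + 1)
9m² − 1 = 0, so m = 1/3 or m = −1/3.
Through (0, −10/3) these give x − 3y = 10 and x + 3y = −10.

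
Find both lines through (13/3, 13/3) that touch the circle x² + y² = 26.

Write the tangent as mx − y + (13/3 − m·(13/3)) = 0 and set its distance from the centre to √26:
[m·(−13/3) − (−13/3)]² = 26(m² + 1)
5m² + 26m + 5 = 0, so m = −1/5 or m = −5.
With m = −1/5: x + 5y = 26. With m = −5: 5x + y = 26.

x + 5y = 26 and 5x + y = 26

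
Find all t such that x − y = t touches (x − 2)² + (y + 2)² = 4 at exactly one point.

t = 4 ± 2√2

The line touches the circle iff its distance from (2, −2) is 2:
|1·2 − 1·(−2) − t| / √2 = 2
|t − (4)| = 2√2.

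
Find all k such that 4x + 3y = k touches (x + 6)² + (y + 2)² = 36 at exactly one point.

Tangency holds when the distance from the centre (−6, −2) to the line equals the radius 6:
|4·(−6) + 3·(−2) − k| / √25 = 6
|k − (−30)| = 6·5, so k = 0 or k = −60.

k = −60 or k = 0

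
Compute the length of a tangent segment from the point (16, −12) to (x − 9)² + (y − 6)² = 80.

The centre is (9, 6) and r = 4√5. The square of the distance from P to the centre is 49 + 324 = 373.
The tangent meets the radius at right angles, so tangent² = |PO|² − r² = 373 − 80 = 293.

√293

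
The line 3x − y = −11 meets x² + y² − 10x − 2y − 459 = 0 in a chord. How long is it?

The distance from (5, 1) to the line is 25/√10, and r² = 485.
Chord = 2√(r² − d²) = 2·√(845/2) = 13√10.

13√10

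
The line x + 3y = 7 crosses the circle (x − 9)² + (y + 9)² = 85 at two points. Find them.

(7, 0) and (16, −3)

Express y = (7 − x)/3 and substitute into the circle:
10x² − 230x + 1120 = 0  ⟹  x² − 23x + 112 = 0
x = 16 or x = 7, giving (16, −3) and (7, 0).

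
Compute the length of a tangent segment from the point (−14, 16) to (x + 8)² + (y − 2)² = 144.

2√22

The centre is (−8, 2) and r = 12. The square of the distance from P to the centre is 36 + 196 = 232.
By the tangent–radius right angle, tangent length = √(|PO|² − r²) = √88 = 2√22.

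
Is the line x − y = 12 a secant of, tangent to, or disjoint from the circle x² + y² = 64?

disjoint

Centre (0, 0), r² = 64. Distance² from centre to line = (−12)²/2 = 72.
Since d² > r², the line lies outside the circle.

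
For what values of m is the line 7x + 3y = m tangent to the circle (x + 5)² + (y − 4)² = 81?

m = −23 ± 9√58

Tangency holds when the distance from the centre (−5, 4) to the line equals the radius 9:
|7·(−5) + 3·4 − m| / √58 = 9
|m − (−23)| = 9√58.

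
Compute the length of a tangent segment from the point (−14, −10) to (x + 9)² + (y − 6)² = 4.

With centre O = (−9, 6), |OP|² = 281 and r² = 4.
By the tangent–radius right angle, tangent length = √(|PO|² − r²) = √277.

√277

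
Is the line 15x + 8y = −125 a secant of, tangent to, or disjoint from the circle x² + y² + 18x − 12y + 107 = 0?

d² = (15·(−9) + 8·6 − (−125))²/289 = 1444/289; r² = 10.
Since d² < r², the line cuts the circle twice.

secant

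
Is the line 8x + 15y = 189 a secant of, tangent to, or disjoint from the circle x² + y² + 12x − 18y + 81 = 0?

d² = (8·(−6) + 15·9 − (189))²/289 = 36; r² = 36.
Since d² = r², the line is tangent.

tangent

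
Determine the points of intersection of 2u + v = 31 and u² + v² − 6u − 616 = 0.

From the line, v = −2u + 31. Substituting:
5u² − 130u + 345 = 0  ⟹  u² − 26u + 69 = 0
u = 23 or u = 3, giving (23, −15) and (3, 25).

(3, 25) and (23, −15)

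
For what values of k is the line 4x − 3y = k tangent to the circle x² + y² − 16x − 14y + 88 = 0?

The line touches the circle iff its distance from (8, 7) is 5:
|4·8 − 3·7 − k| / √25 = 5
|k − (11)| = 5·5, so k = 36 or k = −14.

k = −14 or k = 36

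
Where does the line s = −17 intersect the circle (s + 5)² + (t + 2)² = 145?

The line gives s = −17. Substituting into the circle:
t² + 4t + 3 = 0
t = −1 or t = −3, giving (−17, −1) and (−17, −3).

(−17, −3) and (−17, −1)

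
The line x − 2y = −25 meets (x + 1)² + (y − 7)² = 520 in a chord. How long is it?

The distance from (−1, 7) to the line is 10/√5, and r² = 520.
Half the chord is √(r² − d²) = √(500), so the full chord is 20√5.

20√5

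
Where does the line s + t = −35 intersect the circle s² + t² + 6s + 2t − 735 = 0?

(−30, −5) and (−7, −28)

Express t = −s − 35 and substitute into the circle:
2s² + 74s + 420 = 0  ⟹  s² + 37s + 210 = 0
s = −7 or s = −30, giving (−7, −28) and (−30, −5).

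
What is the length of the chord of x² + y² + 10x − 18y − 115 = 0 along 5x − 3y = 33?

Substitute y = (−33 + 5x)/3:
34x² − 510x + 1836 = 0  ⟹  x² − 15x + 54 = 0
x = 9 or x = 6, giving (9, 4) and (6, −1).
|(9, 4) − (6, −1)| = √((3)² + (5)²) = √34.

√34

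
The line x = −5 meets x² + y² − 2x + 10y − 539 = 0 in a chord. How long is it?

46

Centre (1, −5), r² = 565. Perpendicular distance d from centre to line = |6| / √1 = 6.
Chord = 2√(r² − d²) = 2·√(529) = 46.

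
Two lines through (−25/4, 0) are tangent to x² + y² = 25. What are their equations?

Let a tangent through (−25/4, 0) have slope m. Its distance from (0, 0) must equal 5:
(25/4m − (0))² = 25(m² + 1)
9m² − 16 = 0, so m = −4/3 or m = 4/3.
With m = −4/3: 4x + 3y = −25. With m = 4/3: 4x − 3y = −25.

4x + 3y = −25 and 4x − 3y = −25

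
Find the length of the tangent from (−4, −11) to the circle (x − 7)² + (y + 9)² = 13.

4√7

With centre O = (7, −9), |OP|² = 125 and r² = 13.
By the tangent–radius right angle, tangent length = √(|PO|² − r²) = √112 = 4√7.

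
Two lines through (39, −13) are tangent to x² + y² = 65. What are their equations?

A line y − (−13) = m(x − (39)) is tangent when its distance from (0, 0) is √65:
[m·(−39) − (13)]² = 65(m² + 1)
56m² + 39m + 4 = 0, so m = −4/7 or m = −1/8.
With m = −4/7: 4x + 7y = 65. With m = −1/8: x + 8y = −65.

4x + 7y = 65 and x + 8y = −65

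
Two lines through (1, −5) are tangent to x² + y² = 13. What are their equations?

2x + 3y = −13 and 3x − 2y = 13

A line y − (−5) = m(x − (1)) is tangent when its distance from (0, 0) is √13:
(−1m − (5))² = 13(m² + 1)
6m² − 5m − 6 = 0, so m = −2/3 or m = 3/2.
With m = −2/3: 2x + 3y = −13. With m = 3/2: 3x − 2y = 13.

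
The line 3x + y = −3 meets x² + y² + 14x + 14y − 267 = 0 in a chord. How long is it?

The distance from (−7, −7) to the line is 25/√10, and r² = 365.
Half the chord is √(r² − d²) = √(605/2), so the full chord is 11√10.

11√10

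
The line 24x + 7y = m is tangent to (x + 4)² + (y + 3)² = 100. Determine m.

m = −367 or m = 133

The line touches the circle iff its distance from (−4, −3) is 10:
|24·(−4) + 7·(−3) − m| / √625 = 10
|m − (−117)| = 10·25, so m = 133 or m = −367.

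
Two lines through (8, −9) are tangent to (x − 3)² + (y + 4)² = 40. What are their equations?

Write the tangent as mx − y + (−9 − m·(8)) = 0 and set its distance from the centre to 2√10:
(−5m − (5))² = 40(m² + 1)
3m² − 10m + 3 = 0, so m = 3 or m = 1/3.
With m = 3: 3x − y = 33. With m = 1/3: x − 3y = 35.

3x − y = 33 and x − 3y = 35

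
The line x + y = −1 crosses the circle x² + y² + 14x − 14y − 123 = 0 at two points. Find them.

Express y = −x − 1 and substitute into the circle:
2x² + 30x − 108 = 0  ⟹  x² + 15x − 54 = 0
x = 3 or x = −18, giving (3, −4) and (−18, 17).

(−18, 17) and (3, −4)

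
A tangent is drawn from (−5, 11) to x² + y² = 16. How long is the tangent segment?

Centre (0, 0), r² = 16. |PO|² = (−5)² + (11)² = 146.
Power of the point: PT² = |PO|² − r² = 130, so PT = √130.

√130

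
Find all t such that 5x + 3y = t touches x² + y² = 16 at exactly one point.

t = ±4√34

The line touches the circle iff its distance from (0, 0) is 4:
|5·0 + 3·0 − t| / √34 = 4
|t| = 4√34.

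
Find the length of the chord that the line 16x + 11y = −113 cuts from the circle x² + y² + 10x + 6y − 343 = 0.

2√377

Centre (−5, −3), r² = 377. Perpendicular distance d from centre to line = |0| / √377 = 0/√377.
Half the chord is √(r² − d²) = √(377), so the full chord is 2√377.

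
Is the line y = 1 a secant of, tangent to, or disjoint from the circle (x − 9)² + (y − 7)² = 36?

tangent

Substituting the line into the circle gives x² − 18x + 81 = 0.
Discriminant = (−18)² − 4·1·(81) = 0.
A repeated root: the line is tangent.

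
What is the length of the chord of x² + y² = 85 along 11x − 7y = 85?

√170

The distance from (0, 0) to the line is 85/√170, and r² = 85.
Half the chord is √(r² − d²) = √(85/2), so the full chord is √170.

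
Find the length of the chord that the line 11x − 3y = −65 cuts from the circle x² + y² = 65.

√130

Centre (0, 0), r² = 65. Perpendicular distance d from centre to line = |65| / √130 = 65/√130.
Chord = 2√(r² − d²) = 2·√(65/2) = √130.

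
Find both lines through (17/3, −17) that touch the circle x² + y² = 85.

A line y − (−17) = m(x − (17/3)) is tangent when its distance from (0, 0) is √85:
(−17/3m − (17))² = 85(m² + 1)
14m² − 51m − 54 = 0, so m = 9/2 or m = −6/7.
With m = 9/2: 9x − 2y = 85. With m = −6/7: 6x + 7y = −85.

9x − 2y = 85 and 6x + 7y = −85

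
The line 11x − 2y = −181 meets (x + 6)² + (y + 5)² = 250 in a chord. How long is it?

10√5

From the line, y = (181 + 11x)/2. Substituting:
125x² + 4250x + 35625 = 0  ⟹  x² + 34x + 285 = 0
x = −15 or x = −19, giving (−15, 8) and (−19, −14).
|(−15, 8) − (−19, −14)| = √((4)² + (22)²) = 10√5.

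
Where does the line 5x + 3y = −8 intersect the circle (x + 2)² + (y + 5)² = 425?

From the line, y = (−8 − 5x)/3. Substituting:
34x² − 34x − 3740 = 0  ⟹  x² − x − 110 = 0
x = 11 or x = −10, giving (11, −21) and (−10, 14).

(−10, 14) and (11, −21)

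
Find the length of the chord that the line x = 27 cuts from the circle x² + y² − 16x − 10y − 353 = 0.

The distance from (8, 5) to the line is 19, and r² = 442.
Half the chord is √(r² − d²) = √(81), so the full chord is 18.

18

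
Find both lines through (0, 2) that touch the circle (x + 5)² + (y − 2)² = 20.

A line y − (2) = m(x − (0)) is tangent when its distance from (−5, 2) is 2√5:
(−5m − (0))² = 20(m² + 1)
m² − 4 = 0, so m = 2 or m = −2.
With m = 2: 2x − y = −2. With m = −2: 2x + y = 2.

2x − y = −2 and 2x + y = 2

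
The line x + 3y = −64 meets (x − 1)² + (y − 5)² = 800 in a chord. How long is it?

The distance from (1, 5) to the line is 80/√10, and r² = 800.
Half the chord is √(r² − d²) = √(160), so the full chord is 8√10.

8√10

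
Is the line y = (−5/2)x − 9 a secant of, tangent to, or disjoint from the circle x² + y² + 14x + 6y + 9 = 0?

secant

d² = (5·(−7) + 2·(−3) − (−18))²/29 = 529/29; r² = 49.
Since d² < r², the line cuts the circle twice.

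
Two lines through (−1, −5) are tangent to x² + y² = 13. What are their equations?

3x + 2y = −13 and 2x − 3y = 13

Write the tangent as mx − y + (−5 − m·(−1)) = 0 and set its distance from the centre to √13:
(1m − (5))² = 13(m² + 1)
6m² + 5m − 6 = 0, so m = −3/2 or m = 2/3.
With m = −3/2: 3x + 2y = −13. With m = 2/3: 2x − 3y = 13.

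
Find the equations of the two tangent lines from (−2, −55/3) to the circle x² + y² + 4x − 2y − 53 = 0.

Let a tangent through (−2, −55/3) have slope m. Its distance from (−2, 1) must equal √58:
[m·(0) − (58/3)]² = 58(m² + 1)
9m² − 49 = 0, so m = 7/3 or m = −7/3.
With m = 7/3: 7x − 3y = 41. With m = −7/3: 7x + 3y = −69.

7x − 3y = 41 and 7x + 3y = −69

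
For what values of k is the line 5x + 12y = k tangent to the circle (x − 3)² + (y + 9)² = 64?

k = −197 or k = 11

For a tangent, require d(centre, line) = r = 8.
|5·3 + 12·(−9) − k| / √169 = 8
|k − (−93)| = 8·13, so k = 11 or k = −197.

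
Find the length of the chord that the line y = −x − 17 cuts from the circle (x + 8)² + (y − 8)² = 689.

33√2

Express y = −x − 17 and substitute into the circle:
2x² + 66x = 0  ⟹  x² + 33x = 0
x = 0 or x = −33, giving (0, −17) and (−33, 16).
|(0, −17) − (−33, 16)| = √((33)² + (−33)²) = 33√2.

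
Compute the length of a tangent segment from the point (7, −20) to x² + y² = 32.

Centre (0, 0), r² = 32. |PO|² = (7)² + (−20)² = 449.
By the tangent–radius right angle, tangent length = √(|PO|² − r²) = √417.

√417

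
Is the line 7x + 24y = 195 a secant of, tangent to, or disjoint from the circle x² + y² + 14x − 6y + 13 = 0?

disjoint

Substituting the line into the circle gives 625x² + 6342x + 17433 = 0.
Δ = 40220964 − 43582500 = −3361536.
No real roots: the line does not meet the circle.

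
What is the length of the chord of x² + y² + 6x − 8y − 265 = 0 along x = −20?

The distance from (−3, 4) to the line is 17, and r² = 290.
Chord = 2√(r² − d²) = 2·√(1) = 2.

2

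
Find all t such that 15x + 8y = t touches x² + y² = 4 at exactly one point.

Tangency holds when the distance from the centre (0, 0) to the line equals the radius 2:
|15·0 + 8·0 − t| / √289 = 2
|t| = 2·17, so t = 34 or t = −34.

t = −34 or t = 34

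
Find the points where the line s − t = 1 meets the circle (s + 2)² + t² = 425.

(−15, −16) and (14, 13)

Express t = s − 1 and substitute into the circle:
2s² + 2s − 420 = 0  ⟹  s² + s − 210 = 0
s = 14 or s = −15, giving (14, 13) and (−15, −16).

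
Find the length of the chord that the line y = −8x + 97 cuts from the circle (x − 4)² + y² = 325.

From the line, y = −8x + 97. Substituting:
65x² − 1560x + 9100 = 0  ⟹  x² − 24x + 140 = 0
x = 14 or x = 10, giving (14, −15) and (10, 17).
Chord length = distance between (14, −15) and (10, 17) = √1040 = 4√65.

4√65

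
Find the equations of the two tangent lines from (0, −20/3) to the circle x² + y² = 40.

A line y − (−20/3) = m(x − (0)) is tangent when its distance from (0, 0) is 2√10:
(0m − (20/3))² = 40(m² + 1)
9m² − 1 = 0, so m = −1/3 or m = 1/3.
With m = −1/3: x + 3y = −20. With m = 1/3: x − 3y = 20.

x + 3y = −20 and x − 3y = 20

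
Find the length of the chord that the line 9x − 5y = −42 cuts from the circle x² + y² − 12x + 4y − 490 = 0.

From the line, y = (42 + 9x)/5. Substituting:
106x² + 636x − 9646 = 0  ⟹  x² + 6x − 91 = 0
x = 7 or x = −13, giving (7, 21) and (−13, −15).
Chord length = distance between (7, 21) and (−13, −15) = √1696 = 4√106.

4√106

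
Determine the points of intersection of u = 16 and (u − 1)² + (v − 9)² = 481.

(16, −7) and (16, 25)

The line gives u = 16. Substituting into the circle:
v² − 18v − 175 = 0
v = 25 or v = −7, giving (16, 25) and (16, −7).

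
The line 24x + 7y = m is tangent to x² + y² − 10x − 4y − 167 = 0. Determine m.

Tangency holds when the distance from the centre (5, 2) to the line equals the radius 14:
|24·5 + 7·2 − m| / √625 = 14
|m − (134)| = 14·25, so m = 484 or m = −216.

m = −216 or m = 484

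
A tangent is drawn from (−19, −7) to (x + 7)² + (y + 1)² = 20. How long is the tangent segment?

The centre is (−7, −1) and r = 2√5. The square of the distance from P to the centre is 144 + 36 = 180.
By the tangent–radius right angle, tangent length = √(|PO|² − r²) = √160 = 4√10.

4√10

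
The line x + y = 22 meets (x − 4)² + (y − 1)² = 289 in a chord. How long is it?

Substitute y = −x + 22:
2x² − 50x + 168 = 0  ⟹  x² − 25x + 84 = 0
x = 21 or x = 4, giving (21, 1) and (4, 18).
|(21, 1) − (4, 18)| = √((17)² + (−17)²) = 17√2.

17√2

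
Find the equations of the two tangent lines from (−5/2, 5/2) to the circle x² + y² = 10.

x − 3y = −10 and 3x − y = −10

Write the tangent as mx − y + (5/2 − m·(−5/2)) = 0 and set its distance from the centre to √10:
(5/2m − (−5/2))² = 10(m² + 1)
3m² − 10m + 3 = 0, so m = 1/3 or m = 3.
Through (−5/2, 5/2) these give x − 3y = −10 and 3x − y = −10.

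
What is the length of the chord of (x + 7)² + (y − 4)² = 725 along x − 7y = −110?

Express y = (110 + x)/7 and substitute into the circle:
50x² + 850x − 26400 = 0  ⟹  x² + 17x − 528 = 0
x = 16 or x = −33, giving (16, 18) and (−33, 11).
Chord length = distance between (16, 18) and (−33, 11) = √2450 = 35√2.

35√2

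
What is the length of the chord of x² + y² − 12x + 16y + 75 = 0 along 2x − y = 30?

2√5

Substitute y = 2x − 30:
5x² − 100x + 495 = 0  ⟹  x² − 20x + 99 = 0
x = 11 or x = 9, giving (11, −8) and (9, −12).
Chord length = distance between (11, −8) and (9, −12) = √20 = 2√5.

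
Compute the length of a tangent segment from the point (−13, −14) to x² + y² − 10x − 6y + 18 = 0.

√597

The centre is (5, 3) and r = 4. The square of the distance from P to the centre is 324 + 289 = 613.
The tangent meets the radius at right angles, so tangent² = |PO|² − r² = 613 − 16 = 597.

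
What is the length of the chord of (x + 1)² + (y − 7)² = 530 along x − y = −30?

Centre (−1, 7), r² = 530. Perpendicular distance d from centre to line = |22| / √2 = 22/√2.
Half the chord is √(r² − d²) = √(288), so the full chord is 24√2.

24√2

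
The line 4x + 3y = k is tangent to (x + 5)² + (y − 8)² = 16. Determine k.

k = −16 or k = 24

Tangency holds when the distance from the centre (−5, 8) to the line equals the radius 4:
|4·(−5) + 3·8 − k| / √25 = 4
|k − (4)| = 4·5, so k = 24 or k = −16.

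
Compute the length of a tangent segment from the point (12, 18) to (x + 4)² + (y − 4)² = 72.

2√95

The centre is (−4, 4) and r = 6√2. The square of the distance from P to the centre is 256 + 196 = 452.
The tangent meets the radius at right angles, so tangent² = |PO|² − r² = 452 − 72 = 380.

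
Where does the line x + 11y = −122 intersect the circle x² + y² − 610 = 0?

Substitute y = (−122 − x)/11:
122x² + 244x − 58926 = 0  ⟹  x² + 2x − 483 = 0
x = 21 or x = −23, giving (21, −13) and (−23, −9).

(−23, −9) and (21, −13)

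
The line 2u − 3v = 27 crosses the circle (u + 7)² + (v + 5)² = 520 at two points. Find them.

(−21, −23) and (15, 1)

Substitute v = (−27 + 2u)/3:
13u² + 78u − 4095 = 0  ⟹  u² + 6u − 315 = 0
u = 15 or u = −21, giving (15, 1) and (−21, −23).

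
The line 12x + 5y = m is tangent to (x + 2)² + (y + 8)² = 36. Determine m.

m = −142 or m = 14

The line touches the circle iff its distance from (−2, −8) is 6:
|12·(−2) + 5·(−8) − m| / √169 = 6
|m − (−64)| = 6·13, so m = 14 or m = −142.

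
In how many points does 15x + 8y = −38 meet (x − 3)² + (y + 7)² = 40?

2

Substituting the line into the circle gives 289x² − 924x − 1660 = 0.
Δ = 853776 − (−1918960) = 2772736.
Two real roots: the line is a secant.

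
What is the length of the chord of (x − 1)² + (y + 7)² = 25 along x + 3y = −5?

The distance from (1, −7) to the line is 15/√10, and r² = 25.
Half the chord is √(r² − d²) = √(5/2), so the full chord is √10.

√10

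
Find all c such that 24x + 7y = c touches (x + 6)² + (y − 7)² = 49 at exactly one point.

Tangency holds when the distance from the centre (−6, 7) to the line equals the radius 7:
|24·(−6) + 7·7 − c| / √625 = 7
|c − (−95)| = 7·25, so c = 80 or c = −270.

c = −270 or c = 80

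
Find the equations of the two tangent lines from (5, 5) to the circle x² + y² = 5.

2x − y = 5 and x − 2y = −5

A line y − (5) = m(x − (5)) is tangent when its distance from (0, 0) is √5:
(−5m − (−5))² = 5(m² + 1)
2m² − 5m + 2 = 0, so m = 2 or m = 1/2.
Through (5, 5) these give 2x − y = 5 and x − 2y = −5.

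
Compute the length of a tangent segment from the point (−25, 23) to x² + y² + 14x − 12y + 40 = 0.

2√142

Centre (−7, 6), r² = 45. |PO|² = (−18)² + (17)² = 613.
Power of the point: PT² = |PO|² − r² = 568, so PT = 2√142.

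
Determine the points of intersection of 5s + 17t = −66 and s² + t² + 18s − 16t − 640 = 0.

Express t = (−66 − 5s)/17 and substitute into the circle:
314s² + 7222s − 162652 = 0  ⟹  s² + 23s − 518 = 0
s = 14 or s = −37, giving (14, −8) and (−37, 7).

(−37, 7) and (14, −8)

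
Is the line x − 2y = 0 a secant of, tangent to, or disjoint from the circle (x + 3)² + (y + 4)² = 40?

d² = (1·(−3) − 2·(−4) − (0))²/5 = 5; r² = 40.
Since d² < r², the line cuts the circle twice.

secant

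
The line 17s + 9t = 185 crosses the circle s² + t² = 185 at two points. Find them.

(4, 13) and (13, −4)

Substitute t = (185 − 17s)/9:
370s² − 6290s + 19240 = 0  ⟹  s² − 17s + 52 = 0
s = 13 or s = 4, giving (13, −4) and (4, 13).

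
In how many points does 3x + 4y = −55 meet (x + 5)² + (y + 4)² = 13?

Substituting the line into the circle gives 25x² + 394x + 1713 = 0.
Discriminant = (394)² − 4·25·(1713) = −16064 < 0.
No real roots: the line does not meet the circle.

0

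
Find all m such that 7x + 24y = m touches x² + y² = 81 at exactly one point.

m = −225 or m = 225

The line touches the circle iff its distance from (0, 0) is 9:
|7·0 + 24·0 − m| / √625 = 9
|m| = 9·25, so m = 225 or m = −225.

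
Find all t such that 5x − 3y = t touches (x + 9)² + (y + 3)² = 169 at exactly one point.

For a tangent, require d(centre, line) = r = 13.
|5·(−9) − 3·(−3) − t| / √34 = 13
|t − (−36)| = 13√34.

t = −36 ± 13√34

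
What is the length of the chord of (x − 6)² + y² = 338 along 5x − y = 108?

From the line, y = 5x − 108. Substituting:
26x² − 1092x + 11362 = 0  ⟹  x² − 42x + 437 = 0
x = 23 or x = 19, giving (23, 7) and (19, −13).
Chord length = distance between (23, 7) and (19, −13) = √416 = 4√26.

4√26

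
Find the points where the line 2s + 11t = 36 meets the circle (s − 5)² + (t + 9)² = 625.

From the line, t = (36 − 2s)/11. Substituting:
125s² − 1750s − 54375 = 0  ⟹  s² − 14s − 435 = 0
s = 29 or s = −15, giving (29, −2) and (−15, 6).

(−15, 6) and (29, −2)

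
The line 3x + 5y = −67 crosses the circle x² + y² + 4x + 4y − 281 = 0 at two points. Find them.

Substitute y = (−67 − 3x)/5:
34x² + 442x − 3876 = 0  ⟹  x² + 13x − 114 = 0
x = 6 or x = −19, giving (6, −17) and (−19, −2).

(−19, −2) and (6, −17)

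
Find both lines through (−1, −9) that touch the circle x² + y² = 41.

A line y − (−9) = m(x − (−1)) is tangent when its distance from (0, 0) is √41:
(1m − (9))² = 41(m² + 1)
20m² + 9m − 20 = 0, so m = −5/4 or m = 4/5.
Through (−1, −9) these give 5x + 4y = −41 and 4x − 5y = 41.

5x + 4y = −41 and 4x − 5y = 41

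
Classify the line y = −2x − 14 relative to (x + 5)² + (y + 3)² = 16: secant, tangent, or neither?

secant

d² = (2·(−5) + 1·(−3) − (−14))²/5 = 1/5; r² = 16.
Since d² < r², the line cuts the circle twice.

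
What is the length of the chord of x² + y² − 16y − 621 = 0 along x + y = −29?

√2

Express y = −x − 29 and substitute into the circle:
2x² + 74x + 684 = 0  ⟹  x² + 37x + 342 = 0
x = −18 or x = −19, giving (−18, −11) and (−19, −10).
Chord length = distance between (−18, −11) and (−19, −10) = √2 = √2.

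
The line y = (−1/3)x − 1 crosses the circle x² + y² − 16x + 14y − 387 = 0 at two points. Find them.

(−12, 3) and (30, −11)

From the line, y = (−3 − x)/3. Substituting:
10x² − 180x − 3600 = 0  ⟹  x² − 18x − 360 = 0
x = 30 or x = −12, giving (30, −11) and (−12, 3).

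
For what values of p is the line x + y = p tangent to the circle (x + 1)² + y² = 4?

Tangency holds when the distance from the centre (−1, 0) to the line equals the radius 2:
|1·(−1) + 1·0 − p| / √2 = 2
|p − (−1)| = 2√2.

p = −1 ± 2√2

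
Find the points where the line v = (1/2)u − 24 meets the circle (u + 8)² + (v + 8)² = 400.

(−8, −28) and (8, −20)

Express v = (−48 + u)/2 and substitute into the circle:
5u² − 320 = 0  ⟹  u² − 64 = 0
u = 8 or u = −8, giving (8, −20) and (−8, −28).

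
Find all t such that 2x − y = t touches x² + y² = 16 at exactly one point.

Tangency holds when the distance from the centre (0, 0) to the line equals the radius 4:
|2·0 − 1·0 − t| / √5 = 4
|t| = 4√5.

t = ±4√5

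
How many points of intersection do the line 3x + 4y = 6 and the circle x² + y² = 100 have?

2

Substituting the line into the circle gives 25x² − 36x − 1564 = 0.
Discriminant = (−36)² − 4·25·(−1564) = 157696 > 0.
Two real roots: the line is a secant.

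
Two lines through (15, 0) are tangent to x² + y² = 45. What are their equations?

x − 2y = 15 and x + 2y = 15

A line y − (0) = m(x − (15)) is tangent when its distance from (0, 0) is 3√5:
[m·(−15) − (0)]² = 45(m² + 1)
4m² − 1 = 0, so m = 1/2 or m = −1/2.
Through (15, 0) these give x − 2y = 15 and x + 2y = 15.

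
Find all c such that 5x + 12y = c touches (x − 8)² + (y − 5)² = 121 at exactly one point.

For a tangent, require d(centre, line) = r = 11.
|5·8 + 12·5 − c| / √169 = 11
|c − (100)| = 11·13, so c = 243 or c = −43.

c = −43 or c = 243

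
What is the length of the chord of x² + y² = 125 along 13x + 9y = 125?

5√10

From the line, y = (125 − 13x)/9. Substituting:
250x² − 3250x + 5500 = 0  ⟹  x² − 13x + 22 = 0
x = 11 or x = 2, giving (11, −2) and (2, 11).
Chord length = distance between (11, −2) and (2, 11) = √250 = 5√10.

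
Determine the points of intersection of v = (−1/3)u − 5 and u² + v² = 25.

(−3, −4) and (0, −5)

From the line, v = (−15 − u)/3. Substituting:
10u² + 30u = 0  ⟹  u² + 3u = 0
u = 0 or u = −3, giving (0, −5) and (−3, −4).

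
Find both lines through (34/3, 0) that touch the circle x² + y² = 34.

3x + 5y = 34 and 3x − 5y = 34

A line y − (0) = m(x − (34/3)) is tangent when its distance from (0, 0) is √34:
[m·(−34/3) − (0)]² = 34(m² + 1)
25m² − 9 = 0, so m = −3/5 or m = 3/5.
With m = −3/5: 3x + 5y = 34. With m = 3/5: 3x − 5y = 34.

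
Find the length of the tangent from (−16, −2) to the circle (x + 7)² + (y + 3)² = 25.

√57

With centre O = (−7, −3), |OP|² = 82 and r² = 25.
The tangent meets the radius at right angles, so tangent² = |PO|² − r² = 82 − 25 = 57.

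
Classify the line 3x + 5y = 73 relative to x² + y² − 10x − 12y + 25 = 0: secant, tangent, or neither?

Substituting the line into the circle gives 34x² − 508x + 1574 = 0.
Discriminant = (−508)² − 4·34·(1574) = 44000 > 0.
Two real roots: the line is a secant.

secant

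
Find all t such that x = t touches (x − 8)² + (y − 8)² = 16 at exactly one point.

Tangency holds when the distance from the centre (8, 8) to the line equals the radius 4:
|1·8 + 0·8 − t| / √1 = 4
|t − (8)| = 4, so t = 12 or t = 4.

t = 4 or t = 12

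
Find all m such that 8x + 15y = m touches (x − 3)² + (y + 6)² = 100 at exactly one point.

The line touches the circle iff its distance from (3, −6) is 10:
|8·3 + 15·(−6) − m| / √289 = 10
|m − (−66)| = 10·17, so m = 104 or m = −236.

m = −236 or m = 104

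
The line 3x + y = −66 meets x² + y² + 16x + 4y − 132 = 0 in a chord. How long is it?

The distance from (−8, −2) to the line is 40/√10, and r² = 200.
Chord = 2√(r² − d²) = 2·√(40) = 4√10.

4√10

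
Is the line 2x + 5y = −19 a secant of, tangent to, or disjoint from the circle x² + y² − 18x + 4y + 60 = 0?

Substituting the line into the circle gives 29x² − 414x + 1481 = 0.
Δ = 171396 − 171796 = −400.
No real roots: the line does not meet the circle.

disjoint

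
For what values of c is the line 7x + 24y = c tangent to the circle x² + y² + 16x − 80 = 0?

c = −356 or c = 244

For a tangent, require d(centre, line) = r = 12.
|7·(−8) + 24·0 − c| / √625 = 12
|c − (−56)| = 12·25, so c = 244 or c = −356.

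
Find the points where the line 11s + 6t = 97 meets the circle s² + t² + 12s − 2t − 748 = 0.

(−7, 29) and (17, −15)

From the line, t = (97 − 11s)/6. Substituting:
157s² − 1570s − 18683 = 0  ⟹  s² − 10s − 119 = 0
s = 17 or s = −7, giving (17, −15) and (−7, 29).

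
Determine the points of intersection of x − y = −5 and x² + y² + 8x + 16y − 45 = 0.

Express y = x + 5 and substitute into the circle:
2x² + 34x + 60 = 0  ⟹  x² + 17x + 30 = 0
x = −2 or x = −15, giving (−2, 3) and (−15, −10).

(−15, −10) and (−2, 3)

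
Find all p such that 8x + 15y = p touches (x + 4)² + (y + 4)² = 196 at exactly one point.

p = −330 or p = 146

The line touches the circle iff its distance from (−4, −4) is 14:
|8·(−4) + 15·(−4) − p| / √289 = 14
|p − (−92)| = 14·17, so p = 146 or p = −330.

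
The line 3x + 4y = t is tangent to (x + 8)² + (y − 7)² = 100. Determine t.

t = −46 or t = 54

Tangency holds when the distance from the centre (−8, 7) to the line equals the radius 10:
|3·(−8) + 4·7 − t| / √25 = 10
|t − (4)| = 10·5, so t = 54 or t = −46.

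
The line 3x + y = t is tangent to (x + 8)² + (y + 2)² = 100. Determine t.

For a tangent, require d(centre, line) = r = 10.
|3·(−8) + 1·(−2) − t| / √10 = 10
|t − (−26)| = 10√10.

t = −26 ± 10√10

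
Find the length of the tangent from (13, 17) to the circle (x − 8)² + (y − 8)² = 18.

2√22

Centre (8, 8), r² = 18. |PO|² = (5)² + (9)² = 106.
Power of the point: PT² = |PO|² − r² = 88, so PT = 2√22.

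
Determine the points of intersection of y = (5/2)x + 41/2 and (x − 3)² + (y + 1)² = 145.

(−9, −2) and (−5, 8)

From the line, y = (41 + 5x)/2. Substituting:
29x² + 406x + 1305 = 0  ⟹  x² + 14x + 45 = 0
x = −5 or x = −9, giving (−5, 8) and (−9, −2).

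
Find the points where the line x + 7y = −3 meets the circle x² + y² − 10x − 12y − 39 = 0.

Substitute y = (−3 − x)/7:
50x² − 400x − 1650 = 0  ⟹  x² − 8x − 33 = 0
x = 11 or x = −3, giving (11, −2) and (−3, 0).

(−3, 0) and (11, −2)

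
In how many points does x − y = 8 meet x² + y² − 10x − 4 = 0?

2

Substituting the line into the circle gives 2x² − 26x + 60 = 0.
Δ = 676 − 480 = 196.
Two real roots: the line is a secant.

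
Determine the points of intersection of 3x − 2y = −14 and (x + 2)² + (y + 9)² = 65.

Express y = (14 + 3x)/2 and substitute into the circle:
13x² + 208x + 780 = 0  ⟹  x² + 16x + 60 = 0
x = −6 or x = −10, giving (−6, −2) and (−10, −8).

(−10, −8) and (−6, −2)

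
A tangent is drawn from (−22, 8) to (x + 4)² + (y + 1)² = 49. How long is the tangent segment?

2√89

Centre (−4, −1), r² = 49. |PO|² = (−18)² + (9)² = 405.
Power of the point: PT² = |PO|² − r² = 356, so PT = 2√89.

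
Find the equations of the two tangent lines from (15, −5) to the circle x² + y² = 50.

x + y = 10 and x − 7y = 50

Write the tangent as mx − y + (−5 − m·(15)) = 0 and set its distance from the centre to 5√2:
[m·(−15) − (5)]² = 50(m² + 1)
7m² + 6m − 1 = 0, so m = −1 or m = 1/7.
Through (15, −5) these give x + y = 10 and x − 7y = 50.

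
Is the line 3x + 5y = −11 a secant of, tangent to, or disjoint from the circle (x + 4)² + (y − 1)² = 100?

secant

Centre (−4, 1), r² = 100. Distance² from centre to line = (4)²/34 = 8/17.
Since d² < r², the line cuts the circle twice.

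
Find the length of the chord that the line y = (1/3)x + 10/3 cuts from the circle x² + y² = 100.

6√10

Express y = (10 + x)/3 and substitute into the circle:
10x² + 20x − 800 = 0  ⟹  x² + 2x − 80 = 0
x = 8 or x = −10, giving (8, 6) and (−10, 0).
Chord length = distance between (8, 6) and (−10, 0) = √360 = 6√10.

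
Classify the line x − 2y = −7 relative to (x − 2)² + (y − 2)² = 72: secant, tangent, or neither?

secant

d² = (1·2 − 2·2 − (−7))²/5 = 5; r² = 72.
Since d² < r², the line cuts the circle twice.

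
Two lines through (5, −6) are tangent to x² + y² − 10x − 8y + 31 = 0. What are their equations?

Let a tangent through (5, −6) have slope m. Its distance from (5, 4) must equal √10:
(0m − (10))² = 10(m² + 1)
m² − 9 = 0, so m = 3 or m = −3.
With m = 3: 3x − y = 21. With m = −3: 3x + y = 9.

3x − y = 21 and 3x + y = 9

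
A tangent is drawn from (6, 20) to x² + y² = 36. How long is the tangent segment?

Centre (0, 0), r² = 36. |PO|² = (6)² + (20)² = 436.
Power of the point: PT² = |PO|² − r² = 400, so PT = 20.

20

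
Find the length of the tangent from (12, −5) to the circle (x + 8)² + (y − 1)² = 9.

The centre is (−8, 1) and r = 3. The square of the distance from P to the centre is 400 + 36 = 436.
The tangent meets the radius at right angles, so tangent² = |PO|² − r² = 436 − 9 = 427.

√427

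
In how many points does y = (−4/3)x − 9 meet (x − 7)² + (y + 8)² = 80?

2

Substituting the line into the circle gives 25x² − 102x − 270 = 0.
Δ = 10404 − (−27000) = 37404.
Two real roots: the line is a secant.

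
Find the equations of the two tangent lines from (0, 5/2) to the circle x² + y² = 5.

Let a tangent through (0, 5/2) have slope m. Its distance from (0, 0) must equal √5:
(0m − (−5/2))² = 5(m² + 1)
4m² − 1 = 0, so m = 1/2 or m = −1/2.
Through (0, 5/2) these give x − 2y = −5 and x + 2y = 5.

x − 2y = −5 and x + 2y = 5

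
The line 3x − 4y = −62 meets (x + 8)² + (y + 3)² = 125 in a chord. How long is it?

From the line, y = (62 + 3x)/4. Substituting:
25x² + 700x + 4500 = 0  ⟹  x² + 28x + 180 = 0
x = −10 or x = −18, giving (−10, 8) and (−18, 2).
Chord length = distance between (−10, 8) and (−18, 2) = √100 = 10.

10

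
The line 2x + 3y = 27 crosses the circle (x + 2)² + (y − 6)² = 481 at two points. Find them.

Substitute y = (27 − 2x)/3:
13x² − 4212 = 0  ⟹  x² − 324 = 0
x = 18 or x = −18, giving (18, −3) and (−18, 21).

(−18, 21) and (18, −3)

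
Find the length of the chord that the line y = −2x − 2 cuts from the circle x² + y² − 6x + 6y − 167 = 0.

Centre (3, −3), r² = 185. Perpendicular distance d from centre to line = |5| / √5 = 5/√5.
Half the chord is √(r² − d²) = √(180), so the full chord is 12√5.

12√5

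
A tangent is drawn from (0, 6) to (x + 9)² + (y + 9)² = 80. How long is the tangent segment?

√226

The centre is (−9, −9) and r = 4√5. The square of the distance from P to the centre is 81 + 225 = 306.
By the tangent–radius right angle, tangent length = √(|PO|² − r²) = √226.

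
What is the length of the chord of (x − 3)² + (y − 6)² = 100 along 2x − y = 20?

4√5

Substitute y = 2x − 20:
5x² − 110x + 585 = 0  ⟹  x² − 22x + 117 = 0
x = 13 or x = 9, giving (13, 6) and (9, −2).
Chord length = distance between (13, 6) and (9, −2) = √80 = 4√5.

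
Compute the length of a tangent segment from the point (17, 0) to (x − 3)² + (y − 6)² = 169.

With centre O = (3, 6), |OP|² = 232 and r² = 169.
Power of the point: PT² = |PO|² − r² = 63, so PT = 3√7.

3√7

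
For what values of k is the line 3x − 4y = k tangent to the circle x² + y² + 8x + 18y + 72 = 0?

Tangency holds when the distance from the centre (−4, −9) to the line equals the radius 5:
|3·(−4) − 4·(−9) − k| / √25 = 5
|k − (24)| = 5·5, so k = 49 or k = −1.

k = −1 or k = 49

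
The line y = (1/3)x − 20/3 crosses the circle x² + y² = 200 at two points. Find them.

(−10, −10) and (14, −2)

Substitute y = (−20 + x)/3:
10x² − 40x − 1400 = 0  ⟹  x² − 4x − 140 = 0
x = 14 or x = −10, giving (14, −2) and (−10, −10).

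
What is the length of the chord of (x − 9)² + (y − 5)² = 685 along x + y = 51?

√2

Substitute y = −x + 51:
2x² − 110x + 1512 = 0  ⟹  x² − 55x + 756 = 0
x = 28 or x = 27, giving (28, 23) and (27, 24).
|(28, 23) − (27, 24)| = √((1)² + (−1)²) = √2.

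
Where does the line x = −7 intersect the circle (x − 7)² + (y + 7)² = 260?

The line gives x = −7. Substituting into the circle:
y² + 14y − 15 = 0
y = 1 or y = −15, giving (−7, 1) and (−7, −15).

(−7, −15) and (−7, 1)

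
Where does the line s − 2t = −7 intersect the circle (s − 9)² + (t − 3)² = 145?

Substitute t = (7 + s)/2:
5s² − 70s − 255 = 0  ⟹  s² − 14s − 51 = 0
s = 17 or s = −3, giving (17, 12) and (−3, 2).

(−3, 2) and (17, 12)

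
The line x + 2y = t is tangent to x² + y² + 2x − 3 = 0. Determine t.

t = −1 ± 2√5

For a tangent, require d(centre, line) = r = 2.
|1·(−1) + 2·0 − t| / √5 = 2
|t − (−1)| = 2√5.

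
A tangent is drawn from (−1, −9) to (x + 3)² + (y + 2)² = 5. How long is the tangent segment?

4√3

Centre (−3, −2), r² = 5. |PO|² = (2)² + (−7)² = 53.
The tangent meets the radius at right angles, so tangent² = |PO|² − r² = 53 − 5 = 48.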